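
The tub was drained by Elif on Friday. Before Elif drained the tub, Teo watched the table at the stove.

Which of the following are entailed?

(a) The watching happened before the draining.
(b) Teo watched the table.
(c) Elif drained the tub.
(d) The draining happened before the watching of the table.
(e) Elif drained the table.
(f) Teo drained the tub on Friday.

(a) Entailed — the narrative places the watching before the draining.
(b) Entailed — every conjunct here is already in the original watching event.
(c) Entailed — the original entails any weakening of itself; this just drops 'on Friday'.
(d) Not entailed — the narrative places the watching before the draining, not after.
(e) Not entailed — Elif drained the tub, not the table; the table belongs to the watching event.
(f) Not entailed — the passage has Elif draining the tub, not Teo.

(a), (b), (c)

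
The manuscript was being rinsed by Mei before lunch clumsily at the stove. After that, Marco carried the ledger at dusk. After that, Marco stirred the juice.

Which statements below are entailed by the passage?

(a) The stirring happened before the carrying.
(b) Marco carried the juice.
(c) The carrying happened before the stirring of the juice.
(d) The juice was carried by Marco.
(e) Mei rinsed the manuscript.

(a) Not entailed — the narrative places the carrying before the stirring, not after.
(b) Not entailed — Marco carried the ledger, not the juice; the juice belongs to the stirring event.
(c) Entailed — the narrative places the carrying before the stirring.
(d) Not entailed — Marco carried the ledger, not the juice; the juice belongs to the stirring event.
(e) Entailed — 'rinse' is an activity; 'was rinsing' entails that some rinsing happened, so 'rinsed' holds.

(c), (e)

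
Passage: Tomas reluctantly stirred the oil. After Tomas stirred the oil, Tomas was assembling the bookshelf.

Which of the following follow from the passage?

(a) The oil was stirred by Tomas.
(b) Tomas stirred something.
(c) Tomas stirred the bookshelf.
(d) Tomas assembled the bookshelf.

(a) Entailed — every conjunct here is already in the original stirring event.
(b) Entailed — dropping 'reluctantly' and generalizing the patient leaves a sub-description the original still satisfies.
(c) Not entailed — Tomas stirred the oil, not the bookshelf; the bookshelf belongs to the assembling event.
(d) Not entailed — 'was assembling' is progressive on an accomplishment; it does not entail the completed 'assembled'.

(a), (b)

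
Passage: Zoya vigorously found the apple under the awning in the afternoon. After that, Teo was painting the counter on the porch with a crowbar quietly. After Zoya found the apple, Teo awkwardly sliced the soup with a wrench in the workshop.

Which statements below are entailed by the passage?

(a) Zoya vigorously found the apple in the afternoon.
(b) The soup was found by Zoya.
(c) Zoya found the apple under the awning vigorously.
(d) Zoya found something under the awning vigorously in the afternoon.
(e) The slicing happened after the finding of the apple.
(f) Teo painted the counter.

(a), (c), (d), (e)

(a) Entailed — this follows by dropping conjuncts from the finding event's description.
(b) Not entailed — Zoya found the apple, not the soup; the soup belongs to the slicing event.
(c) Entailed — every conjunct here is already in the original finding event.
(d) Entailed — the original entails any weakening of itself; this just generalizes the patient.
(e) Entailed — the narrative places the finding before the slicing.
(f) Not entailed — 'was painting' is progressive on an accomplishment; it does not entail the completed 'painted'.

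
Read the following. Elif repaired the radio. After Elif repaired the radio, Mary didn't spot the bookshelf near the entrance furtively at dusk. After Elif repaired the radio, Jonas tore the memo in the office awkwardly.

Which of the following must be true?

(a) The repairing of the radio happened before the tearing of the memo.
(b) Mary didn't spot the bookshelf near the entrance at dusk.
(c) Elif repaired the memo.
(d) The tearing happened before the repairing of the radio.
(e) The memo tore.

(a) Entailed — the narrative places the repairing before the tearing.
(b) Not entailed — dropping 'furtively' under negation is not valid — the original leaves open that Mary spotted the bookshelf some other way.
(c) Not entailed — Elif repaired the radio, not the memo; the memo belongs to the tearing event.
(d) Not entailed — the narrative places the repairing before the tearing, not after.
(e) Entailed — 'Jonas tore the memo' is causative; it entails the inchoative 'the memo tore'.

(a), (e)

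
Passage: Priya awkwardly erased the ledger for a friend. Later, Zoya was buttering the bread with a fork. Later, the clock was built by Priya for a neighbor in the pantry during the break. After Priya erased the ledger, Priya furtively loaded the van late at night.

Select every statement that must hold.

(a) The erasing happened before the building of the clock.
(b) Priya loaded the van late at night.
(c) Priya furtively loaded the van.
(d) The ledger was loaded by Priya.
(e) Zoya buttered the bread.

(a) Entailed — the narrative places the erasing before the building.
(b) Entailed — every conjunct here is already in the original loading event.
(c) Entailed — this follows by dropping conjuncts from the loading event's description.
(d) Not entailed — Priya loaded the van, not the ledger; the ledger belongs to the erasing event.
(e) Not entailed — 'was buttering' is progressive on an accomplishment; it does not entail the completed 'buttered'.

(a), (b), (c)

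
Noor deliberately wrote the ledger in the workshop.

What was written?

'the ledger' marks the patient of the writing event.

the ledger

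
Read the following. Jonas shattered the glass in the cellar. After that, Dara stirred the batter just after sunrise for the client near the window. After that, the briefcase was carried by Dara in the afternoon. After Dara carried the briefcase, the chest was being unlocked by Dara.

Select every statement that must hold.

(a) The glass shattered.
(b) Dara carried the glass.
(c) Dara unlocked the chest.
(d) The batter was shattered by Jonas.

(a) Entailed — 'Jonas shattered the glass' is causative; it entails the inchoative 'the glass shattered'.
(b) Not entailed — Dara carried the briefcase, not the glass; the glass belongs to the shattering event.
(c) Not entailed — 'was unlocking' is progressive on an accomplishment; it does not entail the completed 'unlocked'.
(d) Not entailed — Jonas shattered the glass, not the batter; the batter belongs to the stirring event.

(a)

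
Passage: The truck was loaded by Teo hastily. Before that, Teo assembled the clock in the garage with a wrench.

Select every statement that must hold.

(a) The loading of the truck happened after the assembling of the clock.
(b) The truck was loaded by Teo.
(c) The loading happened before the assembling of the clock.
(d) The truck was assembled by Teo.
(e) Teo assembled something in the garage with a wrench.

(a) Entailed — the narrative places the assembling before the loading.
(b) Entailed — every conjunct here is already in the original loading event.
(c) Not entailed — the narrative places the assembling before the loading, not after.
(d) Not entailed — Teo assembled the clock, not the truck; the truck belongs to the loading event.
(e) Entailed — the original entails any weakening of itself; this just generalizes the patient.

(a), (b), (e)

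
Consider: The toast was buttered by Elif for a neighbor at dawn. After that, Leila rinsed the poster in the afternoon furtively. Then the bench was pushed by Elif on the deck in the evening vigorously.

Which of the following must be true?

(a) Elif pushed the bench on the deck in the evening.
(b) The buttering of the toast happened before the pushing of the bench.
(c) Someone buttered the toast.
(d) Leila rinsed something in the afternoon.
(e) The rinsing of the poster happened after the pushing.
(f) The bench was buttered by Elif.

(a) Entailed — this follows by dropping conjuncts from the pushing event's description.
(b) Entailed — the narrative places the buttering before the pushing.
(c) Entailed — this follows by dropping conjuncts from the buttering event's description.
(d) Entailed — the original entails any weakening of itself; this just drops 'furtively' and generalizes the patient.
(e) Not entailed — the narrative places the rinsing before the pushing, not after.
(f) Not entailed — Elif buttered the toast, not the bench; the bench belongs to the pushing event.

(a), (b), (c), (d)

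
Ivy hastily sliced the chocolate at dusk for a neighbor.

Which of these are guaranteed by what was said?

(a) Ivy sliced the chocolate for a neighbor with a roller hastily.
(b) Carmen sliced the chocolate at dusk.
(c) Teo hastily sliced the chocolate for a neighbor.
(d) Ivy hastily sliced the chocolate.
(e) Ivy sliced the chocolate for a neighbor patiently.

(d)

(a) Not entailed — 'with a roller' adds information not in the original event.
(b) Not entailed — the passage has Ivy slicing the chocolate, not Carmen.
(c) Not entailed — the passage has Ivy slicing the chocolate, not Teo.
(d) Entailed — dropping 'for a neighbor', 'at dusk' leaves a sub-description the original still satisfies.
(e) Not entailed — 'patiently' adds a manner not in (and inconsistent with) the original.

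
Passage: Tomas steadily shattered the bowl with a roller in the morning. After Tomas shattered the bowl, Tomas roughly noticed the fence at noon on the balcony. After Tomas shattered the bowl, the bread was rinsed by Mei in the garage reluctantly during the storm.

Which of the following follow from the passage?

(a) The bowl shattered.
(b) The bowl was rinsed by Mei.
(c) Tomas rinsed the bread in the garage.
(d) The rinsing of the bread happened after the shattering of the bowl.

(a) Entailed — 'Tomas shattered the bowl' is causative; it entails the inchoative 'the bowl shattered'.
(b) Not entailed — Mei rinsed the bread, not the bowl; the bowl belongs to the shattering event.
(c) Not entailed — the passage has Mei rinsing the bread, not Tomas.
(d) Entailed — the narrative places the shattering before the rinsing.

(a), (d)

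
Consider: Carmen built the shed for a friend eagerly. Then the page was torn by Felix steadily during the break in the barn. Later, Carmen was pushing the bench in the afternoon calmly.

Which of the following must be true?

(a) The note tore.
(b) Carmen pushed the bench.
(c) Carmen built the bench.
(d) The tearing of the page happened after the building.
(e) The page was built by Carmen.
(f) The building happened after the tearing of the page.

(b), (d)

(a) Not entailed — the page is what tore, not the note.
(b) Entailed — 'push' is an activity; 'was pushing' entails that some pushing happened, so 'pushed' holds.
(c) Not entailed — Carmen built the shed, not the bench; the bench belongs to the pushing event.
(d) Entailed — the narrative places the building before the tearing.
(e) Not entailed — Carmen built the shed, not the page; the page belongs to the tearing event.
(f) Not entailed — the narrative places the building before the tearing, not after.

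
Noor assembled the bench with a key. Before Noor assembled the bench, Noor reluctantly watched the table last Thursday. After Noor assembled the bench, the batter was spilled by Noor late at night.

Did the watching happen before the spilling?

yes

The narrative orders the watching before the spilling.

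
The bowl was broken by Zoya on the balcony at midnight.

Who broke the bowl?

Zoya

'Zoya' marks the agent of the breaking event.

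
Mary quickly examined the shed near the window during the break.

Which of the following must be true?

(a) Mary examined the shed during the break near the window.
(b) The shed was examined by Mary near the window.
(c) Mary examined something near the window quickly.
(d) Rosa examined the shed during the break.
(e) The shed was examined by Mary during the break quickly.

(a), (b), (c), (e)

(a) Entailed — dropping 'quickly' leaves a sub-description the original still satisfies.
(b) Entailed — this follows by dropping conjuncts from the examining event's description.
(c) Entailed — dropping 'during the break' and generalizing the patient leaves a sub-description the original still satisfies.
(d) Not entailed — the passage has Mary examining the shed, not Rosa.
(e) Entailed — every conjunct here is already in the original examining event.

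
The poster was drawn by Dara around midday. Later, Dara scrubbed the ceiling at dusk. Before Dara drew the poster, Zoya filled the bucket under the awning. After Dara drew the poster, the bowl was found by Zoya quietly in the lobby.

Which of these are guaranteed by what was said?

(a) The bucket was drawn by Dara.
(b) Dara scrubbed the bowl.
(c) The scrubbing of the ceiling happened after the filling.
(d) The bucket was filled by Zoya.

(c), (d)

(a) Not entailed — Dara drew the poster, not the bucket; the bucket belongs to the filling event.
(b) Not entailed — Dara scrubbed the ceiling, not the bowl; the bowl belongs to the finding event.
(c) Entailed — the narrative places the filling before the scrubbing.
(d) Entailed — every conjunct here is already in the original filling event.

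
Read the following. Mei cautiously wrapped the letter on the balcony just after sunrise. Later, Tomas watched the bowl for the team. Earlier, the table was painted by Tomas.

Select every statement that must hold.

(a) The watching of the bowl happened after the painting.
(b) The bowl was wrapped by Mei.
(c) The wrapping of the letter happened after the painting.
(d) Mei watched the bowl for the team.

(a) Entailed — the narrative places the painting before the watching.
(b) Not entailed — Mei wrapped the letter, not the bowl; the bowl belongs to the watching event.
(c) Not entailed — the narrative doesn't order the painting relative to the wrapping.
(d) Not entailed — the passage has Tomas watching the bowl, not Mei.

(a)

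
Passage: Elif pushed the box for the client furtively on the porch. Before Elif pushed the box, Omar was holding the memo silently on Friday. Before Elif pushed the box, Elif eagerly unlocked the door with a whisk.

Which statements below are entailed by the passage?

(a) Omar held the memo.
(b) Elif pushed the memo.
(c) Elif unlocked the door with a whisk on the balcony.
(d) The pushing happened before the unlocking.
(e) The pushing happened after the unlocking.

(a), (e)

(a) Entailed — 'hold' is an activity; 'was holding' entails that some holding happened, so 'held' holds.
(b) Not entailed — Elif pushed the box, not the memo; the memo belongs to the holding event.
(c) Not entailed — 'on the balcony' adds information not in the original event.
(d) Not entailed — the narrative places the unlocking before the pushing, not after.
(e) Entailed — the narrative places the unlocking before the pushing.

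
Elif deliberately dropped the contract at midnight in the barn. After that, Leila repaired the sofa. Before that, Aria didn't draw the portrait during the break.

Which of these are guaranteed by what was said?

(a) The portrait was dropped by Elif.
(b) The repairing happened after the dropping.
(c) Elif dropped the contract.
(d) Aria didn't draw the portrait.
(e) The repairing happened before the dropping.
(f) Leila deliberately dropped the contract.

(b), (c)

(a) Not entailed — Elif dropped the contract, not the portrait; the portrait belongs to the drawing event.
(b) Entailed — the narrative places the dropping before the repairing.
(c) Entailed — dropping 'in the barn', 'deliberately', 'at midnight' leaves a sub-description the original still satisfies.
(d) Not entailed — dropping 'during the break' under negation is not valid — the original leaves open that Aria drew the portrait some other way.
(e) Not entailed — the narrative places the dropping before the repairing, not after.
(f) Not entailed — the passage has Elif dropping the contract, not Leila.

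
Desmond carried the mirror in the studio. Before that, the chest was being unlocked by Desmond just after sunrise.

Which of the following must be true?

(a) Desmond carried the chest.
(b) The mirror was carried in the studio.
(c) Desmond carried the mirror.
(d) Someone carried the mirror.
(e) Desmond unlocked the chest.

(b), (c), (d)

(a) Not entailed — Desmond carried the mirror, not the chest; the chest belongs to the unlocking event.
(b) Entailed — the original entails any weakening of itself; this just generalizes the agent.
(c) Entailed — every conjunct here is already in the original carrying event.
(d) Entailed — this follows by dropping conjuncts from the carrying event's description.
(e) Not entailed — 'was unlocking' is progressive on an accomplishment; it does not entail the completed 'unlocked'.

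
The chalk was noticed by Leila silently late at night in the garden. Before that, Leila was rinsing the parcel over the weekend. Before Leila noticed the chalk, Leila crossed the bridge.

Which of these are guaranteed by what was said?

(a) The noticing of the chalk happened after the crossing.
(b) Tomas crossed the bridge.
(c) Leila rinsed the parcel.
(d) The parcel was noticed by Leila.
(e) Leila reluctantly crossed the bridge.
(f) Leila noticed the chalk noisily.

(a) Entailed — the narrative places the crossing before the noticing.
(b) Not entailed — the passage has Leila crossing the bridge, not Tomas.
(c) Entailed — 'rinse' is an activity; 'was rinsing' entails that some rinsing happened, so 'rinsed' holds.
(d) Not entailed — Leila noticed the chalk, not the parcel; the parcel belongs to the rinsing event.
(e) Not entailed — 'reluctantly' adds information not in the original event.
(f) Not entailed — 'noisily' adds a manner not in (and inconsistent with) the original.

(a), (c)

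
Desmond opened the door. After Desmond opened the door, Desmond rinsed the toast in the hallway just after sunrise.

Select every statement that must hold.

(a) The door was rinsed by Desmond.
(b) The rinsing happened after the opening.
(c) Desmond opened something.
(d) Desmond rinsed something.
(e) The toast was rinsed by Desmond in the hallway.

(a) Not entailed — Desmond rinsed the toast, not the door; the door belongs to the opening event.
(b) Entailed — the narrative places the opening before the rinsing.
(c) Entailed — generalizing the patient leaves a sub-description the original still satisfies.
(d) Entailed — this follows by dropping conjuncts from the rinsing event's description.
(e) Entailed — the original entails any weakening of itself; this just drops 'just after sunrise'.

(b), (c), (d), (e)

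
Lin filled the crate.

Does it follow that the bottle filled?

no

Nothing is said about any bottle; only the crate is affected.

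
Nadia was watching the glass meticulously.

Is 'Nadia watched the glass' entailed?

yes

'watch' is atelic; if Nadia was watching the glass, then Nadia watched the glass (for some time).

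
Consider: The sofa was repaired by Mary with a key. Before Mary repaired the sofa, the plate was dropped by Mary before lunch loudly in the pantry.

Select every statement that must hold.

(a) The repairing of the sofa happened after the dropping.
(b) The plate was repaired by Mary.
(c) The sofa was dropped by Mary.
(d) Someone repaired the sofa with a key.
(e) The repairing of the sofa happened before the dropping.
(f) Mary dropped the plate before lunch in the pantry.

(a), (d), (f)

(a) Entailed — the narrative places the dropping before the repairing.
(b) Not entailed — Mary repaired the sofa, not the plate; the plate belongs to the dropping event.
(c) Not entailed — Mary dropped the plate, not the sofa; the sofa belongs to the repairing event.
(d) Entailed — this follows by dropping conjuncts from the repairing event's description.
(e) Not entailed — the narrative places the dropping before the repairing, not after.
(f) Entailed — every conjunct here is already in the original dropping event.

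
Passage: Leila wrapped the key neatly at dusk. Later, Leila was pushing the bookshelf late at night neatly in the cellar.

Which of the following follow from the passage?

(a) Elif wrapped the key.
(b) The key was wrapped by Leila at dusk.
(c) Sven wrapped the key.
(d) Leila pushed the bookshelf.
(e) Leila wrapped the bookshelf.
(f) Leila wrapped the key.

(b), (d), (f)

(a) Not entailed — the passage has Leila wrapping the key, not Elif.
(b) Entailed — the original entails any weakening of itself; this just drops 'neatly'.
(c) Not entailed — the passage has Leila wrapping the key, not Sven.
(d) Entailed — 'push' is an activity; 'was pushing' entails that some pushing happened, so 'pushed' holds.
(e) Not entailed — Leila wrapped the key, not the bookshelf; the bookshelf belongs to the pushing event.
(f) Entailed — dropping 'neatly', 'at dusk' leaves a sub-description the original still satisfies.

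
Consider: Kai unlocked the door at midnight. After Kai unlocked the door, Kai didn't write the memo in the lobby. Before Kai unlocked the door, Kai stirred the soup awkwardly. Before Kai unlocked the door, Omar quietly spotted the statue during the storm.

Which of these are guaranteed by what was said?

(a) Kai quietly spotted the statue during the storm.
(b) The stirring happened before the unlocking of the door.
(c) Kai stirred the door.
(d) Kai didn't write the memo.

(b)

(a) Not entailed — the passage has Omar spotting the statue, not Kai.
(b) Entailed — the narrative places the stirring before the unlocking.
(c) Not entailed — Kai stirred the soup, not the door; the door belongs to the unlocking event.
(d) Not entailed — dropping 'in the lobby' under negation is not valid — the original leaves open that Kai wrote the memo some other way.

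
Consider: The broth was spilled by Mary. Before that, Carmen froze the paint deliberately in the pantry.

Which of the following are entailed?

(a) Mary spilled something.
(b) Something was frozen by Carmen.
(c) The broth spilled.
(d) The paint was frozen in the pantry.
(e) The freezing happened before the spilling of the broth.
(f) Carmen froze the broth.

(a), (b), (c), (d), (e)

(a) Entailed — every conjunct here is already in the original spilling event.
(b) Entailed — the original entails any weakening of itself; this just drops 'deliberately', 'in the pantry' and generalizes the patient.
(c) Entailed — 'Mary spilled the broth' is causative; it entails the inchoative 'the broth spilled'.
(d) Entailed — dropping 'deliberately' and generalizing the agent leaves a sub-description the original still satisfies.
(e) Entailed — the narrative places the freezing before the spilling.
(f) Not entailed — Carmen froze the paint, not the broth; the broth belongs to the spilling event.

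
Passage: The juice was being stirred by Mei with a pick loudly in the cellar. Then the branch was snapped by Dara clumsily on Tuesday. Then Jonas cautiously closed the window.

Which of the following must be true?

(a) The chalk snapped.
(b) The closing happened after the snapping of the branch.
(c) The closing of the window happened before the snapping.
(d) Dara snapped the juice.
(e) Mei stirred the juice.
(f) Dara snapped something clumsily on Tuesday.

(a) Not entailed — the branch is what snapped, not the chalk.
(b) Entailed — the narrative places the snapping before the closing.
(c) Not entailed — the narrative places the snapping before the closing, not after.
(d) Not entailed — Dara snapped the branch, not the juice; the juice belongs to the stirring event.
(e) Entailed — 'stir' is an activity; 'was stirring' entails that some stirring happened, so 'stirred' holds.
(f) Entailed — this follows by dropping conjuncts from the snapping event's description.

(b), (e), (f)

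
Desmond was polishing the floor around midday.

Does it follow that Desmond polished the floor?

yes

'polish' is atelic; if Desmond was polishing the floor, then Desmond polished the floor (for some time).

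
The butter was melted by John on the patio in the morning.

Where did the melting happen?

on the patio

'on the patio' marks the location of the melting event.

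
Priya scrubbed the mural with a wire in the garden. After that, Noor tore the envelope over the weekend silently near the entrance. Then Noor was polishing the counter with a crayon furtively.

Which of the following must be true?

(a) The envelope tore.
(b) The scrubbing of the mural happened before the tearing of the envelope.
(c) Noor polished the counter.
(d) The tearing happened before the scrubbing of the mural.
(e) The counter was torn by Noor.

(a), (b), (c)

(a) Entailed — 'Noor tore the envelope' is causative; it entails the inchoative 'the envelope tore'.
(b) Entailed — the narrative places the scrubbing before the tearing.
(c) Entailed — 'polish' is an activity; 'was polishing' entails that some polishing happened, so 'polished' holds.
(d) Not entailed — the narrative places the scrubbing before the tearing, not after.
(e) Not entailed — Noor tore the envelope, not the counter; the counter belongs to the polishing event.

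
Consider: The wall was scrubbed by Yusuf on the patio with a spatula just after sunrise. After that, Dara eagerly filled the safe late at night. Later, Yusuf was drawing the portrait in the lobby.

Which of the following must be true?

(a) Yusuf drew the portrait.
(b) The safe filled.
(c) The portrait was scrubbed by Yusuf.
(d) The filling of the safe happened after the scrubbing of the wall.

(b), (d)

(a) Not entailed — 'was drawing' is progressive on an accomplishment; it does not entail the completed 'drew'.
(b) Entailed — 'Dara filled the safe' is causative; it entails the inchoative 'the safe filled'.
(c) Not entailed — Yusuf scrubbed the wall, not the portrait; the portrait belongs to the drawing event.
(d) Entailed — the narrative places the scrubbing before the filling.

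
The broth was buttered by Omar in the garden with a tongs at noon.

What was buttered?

the broth

'the broth' marks the patient of the buttering event.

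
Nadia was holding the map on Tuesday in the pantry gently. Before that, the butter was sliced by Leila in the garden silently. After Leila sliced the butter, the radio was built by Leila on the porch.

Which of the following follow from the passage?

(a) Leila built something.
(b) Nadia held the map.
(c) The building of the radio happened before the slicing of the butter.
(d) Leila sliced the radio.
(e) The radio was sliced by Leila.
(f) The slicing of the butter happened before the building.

(a) Entailed — dropping 'on the porch' and generalizing the patient leaves a sub-description the original still satisfies.
(b) Entailed — 'hold' is an activity; 'was holding' entails that some holding happened, so 'held' holds.
(c) Not entailed — the narrative places the slicing before the building, not after.
(d) Not entailed — Leila sliced the butter, not the radio; the radio belongs to the building event.
(e) Not entailed — Leila sliced the butter, not the radio; the radio belongs to the building event.
(f) Entailed — the narrative places the slicing before the building.

(a), (b), (f)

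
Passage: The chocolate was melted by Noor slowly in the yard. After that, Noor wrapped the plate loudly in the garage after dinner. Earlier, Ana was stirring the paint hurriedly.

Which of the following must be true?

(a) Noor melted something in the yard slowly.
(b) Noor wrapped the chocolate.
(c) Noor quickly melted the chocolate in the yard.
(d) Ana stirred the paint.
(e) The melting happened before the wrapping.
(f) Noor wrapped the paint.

(a), (d), (e)

(a) Entailed — the original entails any weakening of itself; this just generalizes the patient.
(b) Not entailed — Noor wrapped the plate, not the chocolate; the chocolate belongs to the melting event.
(c) Not entailed — 'quickly' adds a manner not in (and inconsistent with) the original.
(d) Entailed — 'stir' is an activity; 'was stirring' entails that some stirring happened, so 'stirred' holds.
(e) Entailed — the narrative places the melting before the wrapping.
(f) Not entailed — Noor wrapped the plate, not the paint; the paint belongs to the stirring event.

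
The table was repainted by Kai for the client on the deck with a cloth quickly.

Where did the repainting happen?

on the deck

'on the deck' marks the location of the repainting event.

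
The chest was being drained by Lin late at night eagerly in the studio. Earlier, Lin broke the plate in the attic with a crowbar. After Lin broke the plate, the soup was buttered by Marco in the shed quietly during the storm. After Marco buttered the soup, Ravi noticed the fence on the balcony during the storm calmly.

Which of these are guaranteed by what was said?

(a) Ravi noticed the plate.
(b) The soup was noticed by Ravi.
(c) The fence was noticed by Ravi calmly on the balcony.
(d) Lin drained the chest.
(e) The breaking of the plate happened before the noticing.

(a) Not entailed — Ravi noticed the fence, not the plate; the plate belongs to the breaking event.
(b) Not entailed — Ravi noticed the fence, not the soup; the soup belongs to the buttering event.
(c) Entailed — the original entails any weakening of itself; this just drops 'during the storm'.
(d) Not entailed — 'was draining' is progressive on an accomplishment; it does not entail the completed 'drained'.
(e) Entailed — the narrative places the breaking before the noticing.

(c), (e)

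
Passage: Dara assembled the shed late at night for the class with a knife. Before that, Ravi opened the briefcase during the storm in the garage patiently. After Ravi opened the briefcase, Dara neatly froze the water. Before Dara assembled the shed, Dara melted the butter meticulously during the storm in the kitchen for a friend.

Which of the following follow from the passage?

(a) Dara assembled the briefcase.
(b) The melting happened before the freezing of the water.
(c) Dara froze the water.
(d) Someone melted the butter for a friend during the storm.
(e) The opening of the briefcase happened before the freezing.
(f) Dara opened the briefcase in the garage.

(a) Not entailed — Dara assembled the shed, not the briefcase; the briefcase belongs to the opening event.
(b) Not entailed — the narrative doesn't order the melting relative to the freezing.
(c) Entailed — dropping 'neatly' leaves a sub-description the original still satisfies.
(d) Entailed — this follows by dropping conjuncts from the melting event's description.
(e) Entailed — the narrative places the opening before the freezing.
(f) Not entailed — the passage has Ravi opening the briefcase, not Dara.

(c), (d), (e)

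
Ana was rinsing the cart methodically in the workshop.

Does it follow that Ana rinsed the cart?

yes

'rinse' is atelic; if Ana was rinsing the cart, then Ana rinsed the cart (for some time).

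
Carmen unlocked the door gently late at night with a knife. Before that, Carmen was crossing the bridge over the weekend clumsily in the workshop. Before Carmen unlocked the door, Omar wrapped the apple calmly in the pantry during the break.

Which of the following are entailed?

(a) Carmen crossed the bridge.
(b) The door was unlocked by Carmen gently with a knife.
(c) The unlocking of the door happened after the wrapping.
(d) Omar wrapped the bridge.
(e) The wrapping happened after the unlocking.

(b), (c)

(a) Not entailed — 'was crossing' is progressive on an accomplishment; it does not entail the completed 'crossed'.
(b) Entailed — the original entails any weakening of itself; this just drops 'late at night'.
(c) Entailed — the narrative places the wrapping before the unlocking.
(d) Not entailed — Omar wrapped the apple, not the bridge; the bridge belongs to the crossing event.
(e) Not entailed — the narrative places the wrapping before the unlocking, not after.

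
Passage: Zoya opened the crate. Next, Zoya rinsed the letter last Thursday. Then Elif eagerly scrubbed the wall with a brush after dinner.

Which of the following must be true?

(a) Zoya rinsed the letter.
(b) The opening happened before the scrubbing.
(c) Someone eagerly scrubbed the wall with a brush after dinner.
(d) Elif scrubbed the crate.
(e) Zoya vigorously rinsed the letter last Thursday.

(a), (b), (c)

(a) Entailed — dropping 'last Thursday' leaves a sub-description the original still satisfies.
(b) Entailed — the narrative places the opening before the scrubbing.
(c) Entailed — the original entails any weakening of itself; this just generalizes the agent.
(d) Not entailed — Elif scrubbed the wall, not the crate; the crate belongs to the opening event.
(e) Not entailed — 'vigorously' adds information not in the original event.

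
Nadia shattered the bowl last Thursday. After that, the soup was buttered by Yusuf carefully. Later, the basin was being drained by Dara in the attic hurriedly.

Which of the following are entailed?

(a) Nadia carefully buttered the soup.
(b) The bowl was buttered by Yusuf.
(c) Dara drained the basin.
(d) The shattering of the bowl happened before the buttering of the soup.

(d)

(a) Not entailed — the passage has Yusuf buttering the soup, not Nadia.
(b) Not entailed — Yusuf buttered the soup, not the bowl; the bowl belongs to the shattering event.
(c) Not entailed — 'was draining' is progressive on an accomplishment; it does not entail the completed 'drained'.
(d) Entailed — the narrative places the shattering before the buttering.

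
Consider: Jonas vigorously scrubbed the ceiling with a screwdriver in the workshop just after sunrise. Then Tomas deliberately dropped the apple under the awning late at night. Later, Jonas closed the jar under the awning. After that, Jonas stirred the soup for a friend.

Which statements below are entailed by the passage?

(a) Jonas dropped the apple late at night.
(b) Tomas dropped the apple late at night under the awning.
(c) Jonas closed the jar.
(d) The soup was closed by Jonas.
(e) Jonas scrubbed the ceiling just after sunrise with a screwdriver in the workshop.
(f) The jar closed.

(b), (c), (e), (f)

(a) Not entailed — the passage has Tomas dropping the apple, not Jonas.
(b) Entailed — every conjunct here is already in the original dropping event.
(c) Entailed — every conjunct here is already in the original closing event.
(d) Not entailed — Jonas closed the jar, not the soup; the soup belongs to the stirring event.
(e) Entailed — dropping 'vigorously' leaves a sub-description the original still satisfies.
(f) Entailed — 'Jonas closed the jar' is causative; it entails the inchoative 'the jar closed'.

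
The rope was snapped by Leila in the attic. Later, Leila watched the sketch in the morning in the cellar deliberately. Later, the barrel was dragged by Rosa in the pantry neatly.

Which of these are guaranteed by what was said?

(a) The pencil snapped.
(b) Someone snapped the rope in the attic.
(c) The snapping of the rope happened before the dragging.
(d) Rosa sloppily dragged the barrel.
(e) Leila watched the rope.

(b), (c)

(a) Not entailed — the rope is what snapped, not the pencil.
(b) Entailed — the original entails any weakening of itself; this just generalizes the agent.
(c) Entailed — the narrative places the snapping before the dragging.
(d) Not entailed — 'sloppily' adds a manner not in (and inconsistent with) the original.
(e) Not entailed — Leila watched the sketch, not the rope; the rope belongs to the snapping event.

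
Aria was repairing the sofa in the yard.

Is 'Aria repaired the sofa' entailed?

'was repairing' is progressive; for an accomplishment like 'repair the sofa', it doesn't entail completion.

no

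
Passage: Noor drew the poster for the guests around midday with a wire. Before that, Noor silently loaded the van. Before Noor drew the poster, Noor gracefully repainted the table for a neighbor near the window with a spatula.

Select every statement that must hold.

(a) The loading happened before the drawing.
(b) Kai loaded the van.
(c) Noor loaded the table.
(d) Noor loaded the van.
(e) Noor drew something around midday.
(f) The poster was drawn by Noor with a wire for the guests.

(a) Entailed — the narrative places the loading before the drawing.
(b) Not entailed — the passage has Noor loading the van, not Kai.
(c) Not entailed — Noor loaded the van, not the table; the table belongs to the repainting event.
(d) Entailed — every conjunct here is already in the original loading event.
(e) Entailed — every conjunct here is already in the original drawing event.
(f) Entailed — dropping 'around midday' leaves a sub-description the original still satisfies.

(a), (d), (e), (f)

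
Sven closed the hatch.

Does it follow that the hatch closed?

'Sven closed the hatch' is the causative; it entails the inchoative 'the hatch closed'.

yes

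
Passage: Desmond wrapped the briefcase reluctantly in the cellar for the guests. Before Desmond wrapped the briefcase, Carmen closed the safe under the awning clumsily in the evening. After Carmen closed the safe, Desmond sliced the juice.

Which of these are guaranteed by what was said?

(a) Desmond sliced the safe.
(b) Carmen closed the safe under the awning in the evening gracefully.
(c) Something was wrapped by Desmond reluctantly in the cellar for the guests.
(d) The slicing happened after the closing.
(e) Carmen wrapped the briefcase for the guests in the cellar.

(a) Not entailed — Desmond sliced the juice, not the safe; the safe belongs to the closing event.
(b) Not entailed — 'gracefully' adds a manner not in (and inconsistent with) the original.
(c) Entailed — this follows by dropping conjuncts from the wrapping event's description.
(d) Entailed — the narrative places the closing before the slicing.
(e) Not entailed — the passage has Desmond wrapping the briefcase, not Carmen.

(c), (d)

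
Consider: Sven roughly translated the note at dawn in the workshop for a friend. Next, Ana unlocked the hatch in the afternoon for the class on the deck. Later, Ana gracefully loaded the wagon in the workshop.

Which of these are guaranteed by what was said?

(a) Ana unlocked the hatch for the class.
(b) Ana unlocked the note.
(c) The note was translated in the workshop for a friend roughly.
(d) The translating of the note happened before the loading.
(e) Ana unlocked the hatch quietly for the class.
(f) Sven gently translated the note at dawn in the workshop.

(a), (c), (d)

(a) Entailed — this follows by dropping conjuncts from the unlocking event's description.
(b) Not entailed — Ana unlocked the hatch, not the note; the note belongs to the translating event.
(c) Entailed — this follows by dropping conjuncts from the translating event's description.
(d) Entailed — the narrative places the translating before the loading.
(e) Not entailed — 'quietly' adds information not in the original event.
(f) Not entailed — 'gently' adds a manner not in (and inconsistent with) the original.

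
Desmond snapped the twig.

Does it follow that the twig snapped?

'Desmond snapped the twig' is the causative; it entails the inchoative 'the twig snapped'.

yes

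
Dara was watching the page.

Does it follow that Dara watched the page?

'watch' is atelic; if Dara was watching the page, then Dara watched the page (for some time).

yes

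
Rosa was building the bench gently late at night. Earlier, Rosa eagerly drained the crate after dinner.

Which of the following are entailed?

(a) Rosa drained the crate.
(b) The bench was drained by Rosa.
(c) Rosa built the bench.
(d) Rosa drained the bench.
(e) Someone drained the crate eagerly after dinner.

(a), (e)

(a) Entailed — every conjunct here is already in the original draining event.
(b) Not entailed — Rosa drained the crate, not the bench; the bench belongs to the building event.
(c) Not entailed — 'was building' is progressive on an accomplishment; it does not entail the completed 'built'.
(d) Not entailed — Rosa drained the crate, not the bench; the bench belongs to the building event.
(e) Entailed — every conjunct here is already in the original draining event.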